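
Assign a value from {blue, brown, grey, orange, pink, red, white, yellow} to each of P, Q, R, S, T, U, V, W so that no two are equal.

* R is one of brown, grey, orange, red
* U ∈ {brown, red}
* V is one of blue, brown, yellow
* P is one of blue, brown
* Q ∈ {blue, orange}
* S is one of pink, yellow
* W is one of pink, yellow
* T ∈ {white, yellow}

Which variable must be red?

U

The 8 variables draw from only 8 values {blue, brown, grey, orange, pink, red, white, yellow}, so each is used; only R can be grey, hence R = grey.
Among the 7 still-open variables, orange fits only Q (and all 7 values in {blue, brown, orange, pink, red, white, yellow} must be used), so Q = orange.
The 6 still-open variables draw from only 6 values {blue, brown, pink, red, white, yellow}, so each is used; only U can be red, hence U = red.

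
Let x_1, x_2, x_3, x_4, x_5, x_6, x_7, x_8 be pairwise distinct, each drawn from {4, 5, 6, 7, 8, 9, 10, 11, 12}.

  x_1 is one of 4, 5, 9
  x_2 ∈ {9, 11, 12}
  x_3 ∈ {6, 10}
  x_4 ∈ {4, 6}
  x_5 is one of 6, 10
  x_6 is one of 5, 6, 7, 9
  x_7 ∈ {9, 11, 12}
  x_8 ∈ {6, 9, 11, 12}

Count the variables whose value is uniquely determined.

3

Among the 8 variables, 7 fits only x_6 (and all 8 values in {4, 5, 6, 7, 9, 10, 11, 12} must be used), so x_6 = 7.
Among the 7 still-open variables, 5 fits only x_1 (and all 7 values in {4, 5, 6, 9, 10, 11, 12} must be used), so x_1 = 5.
The 6 still-open variables draw from only 6 values {4, 6, 9, 10, 11, 12}, so each is used; only x_4 can be 4, hence x_4 = 4.
x_3 and x_5 between them cover only {6, 10} — a naked pair. Remove those values from x_8.
Determined: x_1=5, x_4=4, x_6=7. The other variables each still have more than one consistent value. That makes 3.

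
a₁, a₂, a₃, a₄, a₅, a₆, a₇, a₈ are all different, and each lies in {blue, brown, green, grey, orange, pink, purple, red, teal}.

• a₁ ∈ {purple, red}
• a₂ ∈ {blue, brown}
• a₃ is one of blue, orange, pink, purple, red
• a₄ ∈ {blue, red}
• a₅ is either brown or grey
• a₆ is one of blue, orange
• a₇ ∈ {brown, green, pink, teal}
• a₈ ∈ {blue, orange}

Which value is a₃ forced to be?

pink

a₆ and a₈ share exactly the 2 values {blue, orange}; by pigeonhole those values go to them, so strike blue, orange from a₂, a₃, a₄.
That leaves a₂ = brown. Eliminate brown elsewhere: a₅, a₇.
a₄ must be red (only option left). Eliminate red elsewhere: a₁, a₃.
That leaves a₅ = grey.
That leaves a₁ = purple. Strike purple from a₃.
So a₃ = pink.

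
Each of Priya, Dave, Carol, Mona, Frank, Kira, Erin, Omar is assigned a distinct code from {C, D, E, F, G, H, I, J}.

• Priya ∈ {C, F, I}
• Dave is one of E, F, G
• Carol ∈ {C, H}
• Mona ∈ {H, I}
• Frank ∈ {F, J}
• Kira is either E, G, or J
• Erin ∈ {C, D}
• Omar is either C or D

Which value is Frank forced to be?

J

Erin and Omar share exactly the 2 values {C, D}; by pigeonhole those values go to them, so strike C, D from Priya, Carol.
That leaves Carol = H. So Mona can't be H.
Mona has just one choice, so Mona = I. Eliminate I elsewhere: Priya.
Priya must be F (only option left). Strike F from Dave, Frank.
So Frank = J.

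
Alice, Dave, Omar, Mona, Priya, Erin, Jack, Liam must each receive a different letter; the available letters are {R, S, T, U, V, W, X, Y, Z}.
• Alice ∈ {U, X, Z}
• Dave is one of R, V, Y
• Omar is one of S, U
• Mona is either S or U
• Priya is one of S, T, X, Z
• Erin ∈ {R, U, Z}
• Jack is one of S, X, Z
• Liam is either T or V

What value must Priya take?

T

The 8 variables draw from only 8 values {R, S, T, U, V, X, Y, Z}, so each is used; only Dave can be Y, hence Dave = Y.
The 7 still-open variables draw from only 7 values {R, S, T, U, V, X, Z}, so each is used; only Erin can be R, hence Erin = R.
Among the 6 still-open variables, V fits only Liam (and all 6 values in {S, T, U, V, X, Z} must be used), so Liam = V.
The 5 still-open variables together cover exactly {S, T, U, X, Z} — 5 values for 5 variables — and T appears only in Priya's list, so Priya = T.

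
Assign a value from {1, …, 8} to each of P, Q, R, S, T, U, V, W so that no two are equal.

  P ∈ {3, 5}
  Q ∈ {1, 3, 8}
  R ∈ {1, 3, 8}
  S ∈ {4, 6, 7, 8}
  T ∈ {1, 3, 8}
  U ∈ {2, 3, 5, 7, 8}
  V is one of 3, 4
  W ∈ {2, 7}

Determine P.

The 8 variables draw from only 8 values {1, 2, 3, 4, 5, 6, 7, 8}, so each is used; only S can be 6, hence S = 6.
The 7 still-open variables draw from only 7 values {1, 2, 3, 4, 5, 7, 8}, so each is used; only V can be 4, hence V = 4.
Q, R, T between them cover only {1, 3, 8} — a naked triple. Remove those values from P, U.
So P = 5.

5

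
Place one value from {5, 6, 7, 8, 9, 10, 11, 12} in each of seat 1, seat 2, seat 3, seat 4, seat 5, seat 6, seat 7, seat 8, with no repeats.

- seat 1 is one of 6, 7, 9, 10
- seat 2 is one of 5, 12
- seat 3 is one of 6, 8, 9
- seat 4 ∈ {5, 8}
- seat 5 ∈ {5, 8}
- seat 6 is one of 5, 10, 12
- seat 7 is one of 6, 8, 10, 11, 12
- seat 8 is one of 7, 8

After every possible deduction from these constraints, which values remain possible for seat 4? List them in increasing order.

5, 8

Among the 8 variables, 11 fits only seat 7 (and all 8 values in {5, 6, 7, 8, 9, 10, 11, 12} must be used), so seat 7 = 11.
seat 4 and seat 5 share exactly the 2 values {5, 8}; by pigeonhole those values go to them, so strike 5, 8 from seat 2, seat 3, seat 6, seat 8.
That leaves seat 2 = 12. Eliminate 12 elsewhere: seat 6.
seat 6 must be 10 (only option left). Remove 10 from seat 1.
seat 8's domain is down to {7}, so seat 8 = 7. Remove 7 from seat 1.
No further eliminations apply; seat 4 can still be any of 5, 8.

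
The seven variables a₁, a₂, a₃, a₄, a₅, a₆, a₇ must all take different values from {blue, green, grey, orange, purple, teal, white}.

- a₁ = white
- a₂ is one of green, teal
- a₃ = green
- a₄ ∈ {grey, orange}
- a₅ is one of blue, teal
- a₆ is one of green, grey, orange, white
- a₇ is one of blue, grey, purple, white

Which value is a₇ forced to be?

purple

a₁ has just one choice, so a₁ = white. Eliminate white elsewhere: a₆, a₇.
That leaves a₃ = green. So a₂, a₆ can't be green.
a₂'s domain is down to {teal}, so a₂ = teal. Strike teal from a₅.
a₅ must be blue (only option left). Eliminate blue elsewhere: a₇.
The 3 still-open variables together cover exactly {grey, orange, purple} — 3 values for 3 variables — and purple appears only in a₇'s list, so a₇ = purple.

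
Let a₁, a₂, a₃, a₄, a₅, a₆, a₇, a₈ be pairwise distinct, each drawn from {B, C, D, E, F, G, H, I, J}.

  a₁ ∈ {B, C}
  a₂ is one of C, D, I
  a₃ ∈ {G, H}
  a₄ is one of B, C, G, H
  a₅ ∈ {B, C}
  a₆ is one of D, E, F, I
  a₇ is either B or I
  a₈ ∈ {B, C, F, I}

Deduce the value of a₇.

I

Among the 8 variables, E fits only a₆ (and all 8 values in {B, C, D, E, F, G, H, I} must be used), so a₆ = E.
The 7 still-open variables together cover exactly {B, C, D, F, G, H, I} — 7 values for 7 variables — and D appears only in a₂'s list, so a₂ = D.
The 6 still-open variables draw from only 6 values {B, C, F, G, H, I}, so each is used; only a₈ can be F, hence a₈ = F.
The 5 still-open variables together cover exactly {B, C, G, H, I} — 5 values for 5 variables — and I appears only in a₇'s list, so a₇ = I.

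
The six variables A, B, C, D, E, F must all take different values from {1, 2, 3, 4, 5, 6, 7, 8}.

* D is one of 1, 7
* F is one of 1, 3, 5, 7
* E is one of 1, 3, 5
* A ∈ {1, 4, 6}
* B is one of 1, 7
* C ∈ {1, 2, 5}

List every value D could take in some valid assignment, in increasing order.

B and D share exactly the 2 values {1, 7}; by pigeonhole those values go to them, so strike 1, 7 from A, C, E, F.
E and F between them cover only {3, 5} — a naked pair. Remove those values from C.
C has just one choice, so C = 2.
No further eliminations apply; D can still be any of 1, 7.

1, 7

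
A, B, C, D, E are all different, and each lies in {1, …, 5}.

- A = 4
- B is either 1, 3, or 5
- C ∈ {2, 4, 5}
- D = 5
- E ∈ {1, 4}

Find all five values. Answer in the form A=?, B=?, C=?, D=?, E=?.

A must be 4 (only option left). So C, E can't be 4.
That leaves D = 5. Eliminate 5 elsewhere: B, C.
E's domain is down to {1}, so E = 1. Eliminate 1 elsewhere: B.
B's domain is down to {3}, so B = 3.
C has just one choice, so C = 2.

A=4, B=3, C=2, D=5, E=1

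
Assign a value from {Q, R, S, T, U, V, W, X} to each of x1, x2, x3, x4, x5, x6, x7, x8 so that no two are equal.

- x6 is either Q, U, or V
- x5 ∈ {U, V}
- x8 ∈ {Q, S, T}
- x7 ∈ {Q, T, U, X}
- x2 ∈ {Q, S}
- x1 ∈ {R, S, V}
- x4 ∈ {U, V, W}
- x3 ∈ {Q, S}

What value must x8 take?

T

The 8 variables together cover exactly {Q, R, S, T, U, V, W, X} — 8 values for 8 variables — and R appears only in x1's list, so x1 = R.
The 7 still-open variables draw from only 7 values {Q, S, T, U, V, W, X}, so each is used; only x4 can be W, hence x4 = W.
The 6 still-open variables together cover exactly {Q, S, T, U, V, X} — 6 values for 6 variables — and X appears only in x7's list, so x7 = X.
The 5 still-open variables draw from only 5 values {Q, S, T, U, V}, so each is used; only x8 can be T, hence x8 = T.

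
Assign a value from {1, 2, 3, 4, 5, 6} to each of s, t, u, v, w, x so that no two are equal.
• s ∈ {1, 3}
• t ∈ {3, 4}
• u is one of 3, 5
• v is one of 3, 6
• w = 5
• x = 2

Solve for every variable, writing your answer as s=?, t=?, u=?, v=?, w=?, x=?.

s=1, t=4, u=3, v=6, w=5, x=2

w has just one choice, so w = 5. Strike 5 from u.
x's domain is down to {2}, so x = 2.
u's domain is down to {3}, so u = 3. Eliminate 3 elsewhere: s, t, v.
v's domain is down to {6}, so v = 6.
s must be 1 (only option left).
That leaves t = 4.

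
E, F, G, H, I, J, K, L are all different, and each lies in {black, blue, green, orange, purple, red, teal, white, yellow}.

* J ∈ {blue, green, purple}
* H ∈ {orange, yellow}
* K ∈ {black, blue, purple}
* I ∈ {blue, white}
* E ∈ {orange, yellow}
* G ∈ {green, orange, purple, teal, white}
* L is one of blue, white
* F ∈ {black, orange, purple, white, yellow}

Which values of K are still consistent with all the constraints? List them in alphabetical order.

black, purple

The 8 variables together cover exactly {black, blue, green, orange, purple, teal, white, yellow} — 8 values for 8 variables — and teal appears only in G's list, so G = teal.
Among the 7 still-open variables, green fits only J (and all 7 values in {black, blue, green, orange, purple, white, yellow} must be used), so J = green.
The 2 variables E and H are confined to {orange, yellow}, which locks those values in; drop them from F.
I and L between them cover only {blue, white} — a naked pair. Remove those values from F, K.
No further eliminations apply; K can still be any of black, purple.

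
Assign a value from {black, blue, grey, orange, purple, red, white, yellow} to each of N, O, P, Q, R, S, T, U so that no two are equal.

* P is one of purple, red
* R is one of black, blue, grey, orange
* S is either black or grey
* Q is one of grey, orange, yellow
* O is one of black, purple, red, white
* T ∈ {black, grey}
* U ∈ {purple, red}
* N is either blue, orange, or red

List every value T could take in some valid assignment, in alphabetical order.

black, grey

The 8 variables together cover exactly {black, blue, grey, orange, purple, red, white, yellow} — 8 values for 8 variables — and white appears only in O's list, so O = white.
The 7 still-open variables draw from only 7 values {black, blue, grey, orange, purple, red, yellow}, so each is used; only Q can be yellow, hence Q = yellow.
The 2 variables P and U are confined to {purple, red}, which locks those values in; drop them from N.
S and T share exactly the 2 values {black, grey}; by pigeonhole those values go to them, so strike black, grey from R.
No further eliminations apply; T can still be any of black, grey.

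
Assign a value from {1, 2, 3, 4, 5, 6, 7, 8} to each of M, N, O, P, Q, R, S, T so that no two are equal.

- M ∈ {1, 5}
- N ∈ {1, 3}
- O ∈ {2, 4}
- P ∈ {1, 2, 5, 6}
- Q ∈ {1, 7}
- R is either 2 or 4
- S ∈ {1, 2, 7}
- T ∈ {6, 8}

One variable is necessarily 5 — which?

M

The 8 variables together cover exactly {1, 2, 3, 4, 5, 6, 7, 8} — 8 values for 8 variables — and 3 appears only in N's list, so N = 3.
Among the 7 still-open variables, 8 fits only T (and all 7 values in {1, 2, 4, 5, 6, 7, 8} must be used), so T = 8.
The 6 still-open variables draw from only 6 values {1, 2, 4, 5, 6, 7}, so each is used; only P can be 6, hence P = 6.
The 5 still-open variables together cover exactly {1, 2, 4, 5, 7} — 5 values for 5 variables — and 5 appears only in M's list, so M = 5.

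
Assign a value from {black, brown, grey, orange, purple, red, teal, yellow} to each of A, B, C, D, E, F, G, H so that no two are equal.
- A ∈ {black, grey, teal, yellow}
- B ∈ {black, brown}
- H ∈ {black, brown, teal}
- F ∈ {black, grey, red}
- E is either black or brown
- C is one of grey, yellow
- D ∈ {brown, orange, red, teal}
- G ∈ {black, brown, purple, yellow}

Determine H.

teal

The 8 variables together cover exactly {black, brown, grey, orange, purple, red, teal, yellow} — 8 values for 8 variables — and orange appears only in D's list, so D = orange.
The 7 still-open variables together cover exactly {black, brown, grey, purple, red, teal, yellow} — 7 values for 7 variables — and purple appears only in G's list, so G = purple.
Among the 6 still-open variables, red fits only F (and all 6 values in {black, brown, grey, red, teal, yellow} must be used), so F = red.
B and E between them cover only {black, brown} — a naked pair. Remove those values from A, H.
So H = teal.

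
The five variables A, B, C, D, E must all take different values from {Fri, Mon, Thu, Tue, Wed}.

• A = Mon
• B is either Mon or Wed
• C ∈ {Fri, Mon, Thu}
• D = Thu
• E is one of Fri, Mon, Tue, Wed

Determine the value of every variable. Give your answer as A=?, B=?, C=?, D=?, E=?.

A=Mon, B=Wed, C=Fri, D=Thu, E=Tue

A has just one choice, so A = Mon. Eliminate Mon elsewhere: B, C, E.
B has just one choice, so B = Wed. Strike Wed from E.
D's domain is down to {Thu}, so D = Thu. Eliminate Thu elsewhere: C.
C has just one choice, so C = Fri. So E can't be Fri.
E must be Tue (only option left).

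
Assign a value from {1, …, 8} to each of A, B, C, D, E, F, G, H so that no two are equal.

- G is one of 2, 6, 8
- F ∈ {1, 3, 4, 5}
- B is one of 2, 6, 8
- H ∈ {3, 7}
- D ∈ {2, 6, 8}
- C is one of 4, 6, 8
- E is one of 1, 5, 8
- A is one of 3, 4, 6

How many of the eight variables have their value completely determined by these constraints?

3

The 8 variables draw from only 8 values {1, 2, 3, 4, 5, 6, 7, 8}, so each is used; only H can be 7, hence H = 7.
B, D, G between them cover only {2, 6, 8} — a naked triple. Remove those values from A, C, E.
C must be 4 (only option left). So A, F can't be 4.
A must be 3 (only option left). Eliminate 3 elsewhere: F.
Determined: A=3, C=4, H=7. The other variables each still have more than one consistent value. That makes 3.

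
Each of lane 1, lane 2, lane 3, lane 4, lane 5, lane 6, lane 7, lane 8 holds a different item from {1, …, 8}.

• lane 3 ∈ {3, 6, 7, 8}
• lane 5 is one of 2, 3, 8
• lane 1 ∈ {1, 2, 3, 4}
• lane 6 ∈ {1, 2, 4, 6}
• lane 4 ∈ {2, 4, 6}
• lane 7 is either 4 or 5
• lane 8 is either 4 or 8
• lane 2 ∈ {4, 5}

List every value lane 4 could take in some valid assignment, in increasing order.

2, 6

The 8 variables together cover exactly {1, 2, 3, 4, 5, 6, 7, 8} — 8 values for 8 variables — and 7 appears only in lane 3's list, so lane 3 = 7.
The 2 variables lane 2 and lane 7 are confined to {4, 5}, which locks those values in; drop them from lane 1, lane 4, lane 6, lane 8.
That leaves lane 8 = 8. Eliminate 8 elsewhere: lane 5.
No further eliminations apply; lane 4 can still be any of 2, 6.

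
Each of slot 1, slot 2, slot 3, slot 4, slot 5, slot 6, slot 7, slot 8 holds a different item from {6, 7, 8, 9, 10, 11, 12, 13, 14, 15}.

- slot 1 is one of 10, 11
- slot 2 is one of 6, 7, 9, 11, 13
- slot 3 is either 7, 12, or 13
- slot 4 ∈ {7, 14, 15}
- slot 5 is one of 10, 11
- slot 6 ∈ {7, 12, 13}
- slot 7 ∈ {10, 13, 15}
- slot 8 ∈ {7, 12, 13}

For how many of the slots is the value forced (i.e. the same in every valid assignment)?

The 2 variables slot 1 and slot 5 are confined to {10, 11}, which locks those values in; drop them from slot 2, slot 7.
The 3 variables slot 3, slot 6, slot 8 are confined to {7, 12, 13}, which locks those values in; drop them from slot 2, slot 4, slot 7.
slot 7 must be 15 (only option left). Strike 15 from slot 4.
That leaves slot 4 = 14.
Determined: slot 4=14, slot 7=15. The other slots each still have more than one consistent value. That makes 2.

2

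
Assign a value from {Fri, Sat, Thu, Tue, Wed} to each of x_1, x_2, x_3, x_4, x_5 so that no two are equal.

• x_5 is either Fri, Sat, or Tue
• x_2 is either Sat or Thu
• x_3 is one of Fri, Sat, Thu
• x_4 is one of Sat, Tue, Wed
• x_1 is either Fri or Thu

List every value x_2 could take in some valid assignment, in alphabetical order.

The 5 variables draw from only 5 values {Fri, Sat, Thu, Tue, Wed}, so each is used; only x_4 can be Wed, hence x_4 = Wed.
Among the 4 still-open variables, Tue fits only x_5 (and all 4 values in {Fri, Sat, Thu, Tue} must be used), so x_5 = Tue.
No further eliminations apply; x_2 can still be any of Sat, Thu.

Sat, Thu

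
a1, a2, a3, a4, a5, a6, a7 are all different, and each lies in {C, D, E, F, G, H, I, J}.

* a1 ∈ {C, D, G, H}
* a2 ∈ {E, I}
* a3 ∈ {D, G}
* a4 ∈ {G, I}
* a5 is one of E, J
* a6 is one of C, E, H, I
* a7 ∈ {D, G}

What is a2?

The 7 variables draw from only 7 values {C, D, E, G, H, I, J}, so each is used; only a5 can be J, hence a5 = J.
a3 and a7 share exactly the 2 values {D, G}; by pigeonhole those values go to them, so strike D, G from a1, a4.
a4's domain is down to {I}, so a4 = I. Strike I from a2, a6.
So a2 = E.

E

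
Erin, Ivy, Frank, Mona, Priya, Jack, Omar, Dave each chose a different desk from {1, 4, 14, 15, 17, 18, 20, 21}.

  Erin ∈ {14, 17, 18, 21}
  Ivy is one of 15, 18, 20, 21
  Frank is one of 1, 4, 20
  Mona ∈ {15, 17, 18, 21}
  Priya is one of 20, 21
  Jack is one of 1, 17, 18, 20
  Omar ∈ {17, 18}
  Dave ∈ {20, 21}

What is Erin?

14

Among the 8 variables, 4 fits only Frank (and all 8 values in {1, 4, 14, 15, 17, 18, 20, 21} must be used), so Frank = 4.
The 7 still-open variables draw from only 7 values {1, 14, 15, 17, 18, 20, 21}, so each is used; only Jack can be 1, hence Jack = 1.
Among the 6 still-open variables, 14 fits only Erin (and all 6 values in {14, 15, 17, 18, 20, 21} must be used), so Erin = 14.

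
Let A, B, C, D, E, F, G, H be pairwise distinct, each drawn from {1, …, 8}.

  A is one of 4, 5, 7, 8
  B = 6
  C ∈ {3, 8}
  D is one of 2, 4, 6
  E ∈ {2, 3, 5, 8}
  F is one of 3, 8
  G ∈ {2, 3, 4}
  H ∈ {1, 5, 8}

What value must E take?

B has just one choice, so B = 6. So D can't be 6.
The 7 still-open variables together cover exactly {1, 2, 3, 4, 5, 7, 8} — 7 values for 7 variables — and 1 appears only in H's list, so H = 1.
The 6 still-open variables together cover exactly {2, 3, 4, 5, 7, 8} — 6 values for 6 variables — and 7 appears only in A's list, so A = 7.
The 5 still-open variables draw from only 5 values {2, 3, 4, 5, 8}, so each is used; only E can be 5, hence E = 5.

5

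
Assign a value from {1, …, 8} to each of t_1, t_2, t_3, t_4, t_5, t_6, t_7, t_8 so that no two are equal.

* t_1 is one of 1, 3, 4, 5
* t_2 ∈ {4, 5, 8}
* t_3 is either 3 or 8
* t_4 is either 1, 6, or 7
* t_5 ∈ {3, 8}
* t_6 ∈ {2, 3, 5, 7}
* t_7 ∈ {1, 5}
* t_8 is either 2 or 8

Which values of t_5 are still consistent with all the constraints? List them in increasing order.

The 8 variables draw from only 8 values {1, 2, 3, 4, 5, 6, 7, 8}, so each is used; only t_4 can be 6, hence t_4 = 6.
Among the 7 still-open variables, 7 fits only t_6 (and all 7 values in {1, 2, 3, 4, 5, 7, 8} must be used), so t_6 = 7.
Among the 6 still-open variables, 2 fits only t_8 (and all 6 values in {1, 2, 3, 4, 5, 8} must be used), so t_8 = 2.
t_3 and t_5 share exactly the 2 values {3, 8}; by pigeonhole those values go to them, so strike 3, 8 from t_1, t_2.
No further eliminations apply; t_5 can still be any of 3, 8.

3, 8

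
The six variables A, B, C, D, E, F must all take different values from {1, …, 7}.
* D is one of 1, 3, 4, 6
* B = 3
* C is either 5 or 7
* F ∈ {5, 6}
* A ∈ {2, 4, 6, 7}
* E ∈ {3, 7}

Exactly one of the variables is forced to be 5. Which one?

B must be 3 (only option left). Strike 3 from D, E.
That leaves E = 7. Remove 7 from A, C.
So 5 goes to C.

C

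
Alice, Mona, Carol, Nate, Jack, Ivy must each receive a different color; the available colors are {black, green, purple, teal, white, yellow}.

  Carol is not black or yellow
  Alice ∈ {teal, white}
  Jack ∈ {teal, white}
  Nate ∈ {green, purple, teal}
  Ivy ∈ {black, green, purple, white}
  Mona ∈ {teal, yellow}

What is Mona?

yellow

The 6 variables together cover exactly {black, green, purple, teal, white, yellow} — 6 values for 6 variables — and black appears only in Ivy's list, so Ivy = black.
Among the 5 still-open variables, yellow fits only Mona (and all 5 values in {green, purple, teal, white, yellow} must be used), so Mona = yellow.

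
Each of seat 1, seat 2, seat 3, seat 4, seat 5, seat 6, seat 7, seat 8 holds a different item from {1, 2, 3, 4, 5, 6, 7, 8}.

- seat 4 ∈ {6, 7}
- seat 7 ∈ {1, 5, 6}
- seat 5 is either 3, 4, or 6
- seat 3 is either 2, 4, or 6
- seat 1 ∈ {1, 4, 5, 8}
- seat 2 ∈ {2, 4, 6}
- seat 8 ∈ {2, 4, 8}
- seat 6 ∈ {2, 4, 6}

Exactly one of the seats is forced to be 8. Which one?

The 8 variables together cover exactly {1, 2, 3, 4, 5, 6, 7, 8} — 8 values for 8 variables — and 3 appears only in seat 5's list, so seat 5 = 3.
The 7 still-open variables together cover exactly {1, 2, 4, 5, 6, 7, 8} — 7 values for 7 variables — and 7 appears only in seat 4's list, so seat 4 = 7.
seat 2, seat 3, seat 6 between them cover only {2, 4, 6} — a naked triple. Remove those values from seat 1, seat 7, seat 8.
So 8 goes to seat 8.

seat 8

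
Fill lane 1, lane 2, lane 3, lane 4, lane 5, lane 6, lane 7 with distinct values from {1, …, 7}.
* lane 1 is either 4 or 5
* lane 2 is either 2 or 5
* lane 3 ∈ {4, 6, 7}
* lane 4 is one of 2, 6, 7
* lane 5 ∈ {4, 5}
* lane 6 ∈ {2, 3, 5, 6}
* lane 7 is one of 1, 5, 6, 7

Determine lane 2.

Among the 7 variables, 1 fits only lane 7 (and all 7 values in {1, 2, 3, 4, 5, 6, 7} must be used), so lane 7 = 1.
The 6 still-open variables together cover exactly {2, 3, 4, 5, 6, 7} — 6 values for 6 variables — and 3 appears only in lane 6's list, so lane 6 = 3.
lane 1 and lane 5 share exactly the 2 values {4, 5}; by pigeonhole those values go to them, so strike 4, 5 from lane 2, lane 3.
So lane 2 = 2.

2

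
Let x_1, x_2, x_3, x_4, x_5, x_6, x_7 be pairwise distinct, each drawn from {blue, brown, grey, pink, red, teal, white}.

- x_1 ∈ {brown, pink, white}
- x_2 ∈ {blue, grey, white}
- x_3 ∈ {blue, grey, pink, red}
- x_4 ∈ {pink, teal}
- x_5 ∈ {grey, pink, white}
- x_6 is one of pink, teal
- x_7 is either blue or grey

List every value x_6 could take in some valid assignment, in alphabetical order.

The 7 variables draw from only 7 values {blue, brown, grey, pink, red, teal, white}, so each is used; only x_1 can be brown, hence x_1 = brown.
The 6 still-open variables draw from only 6 values {blue, grey, pink, red, teal, white}, so each is used; only x_3 can be red, hence x_3 = red.
The 2 variables x_4 and x_6 are confined to {pink, teal}, which locks those values in; drop them from x_5.
No further eliminations apply; x_6 can still be any of pink, teal.

pink, teal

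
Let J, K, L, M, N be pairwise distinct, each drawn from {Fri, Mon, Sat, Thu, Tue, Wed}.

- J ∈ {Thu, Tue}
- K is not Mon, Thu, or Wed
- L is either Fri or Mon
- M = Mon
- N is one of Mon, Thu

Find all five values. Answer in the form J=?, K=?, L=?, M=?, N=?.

J=Tue, K=Sat, L=Fri, M=Mon, N=Thu

M's domain is down to {Mon}, so M = Mon. Strike Mon from L, N.
N must be Thu (only option left). Eliminate Thu elsewhere: J.
That leaves J = Tue. So K can't be Tue.
L's domain is down to {Fri}, so L = Fri. So K can't be Fri.
That leaves K = Sat.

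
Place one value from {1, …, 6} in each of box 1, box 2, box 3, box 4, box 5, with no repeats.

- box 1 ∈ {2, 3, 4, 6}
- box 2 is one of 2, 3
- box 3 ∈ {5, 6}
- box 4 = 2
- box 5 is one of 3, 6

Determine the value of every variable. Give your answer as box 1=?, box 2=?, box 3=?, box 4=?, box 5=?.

box 1=4, box 2=3, box 3=5, box 4=2, box 5=6

box 4's domain is down to {2}, so box 4 = 2. So box 1, box 2 can't be 2.
box 2's domain is down to {3}, so box 2 = 3. Strike 3 from box 1, box 5.
box 5's domain is down to {6}, so box 5 = 6. Strike 6 from box 1, box 3.
box 1 has just one choice, so box 1 = 4.
That leaves box 3 = 5.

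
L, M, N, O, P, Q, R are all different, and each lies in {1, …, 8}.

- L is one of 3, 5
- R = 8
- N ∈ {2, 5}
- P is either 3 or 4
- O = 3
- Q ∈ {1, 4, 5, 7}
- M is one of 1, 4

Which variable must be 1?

O's domain is down to {3}, so O = 3. Strike 3 from L, P.
P's domain is down to {4}, so P = 4. So M, Q can't be 4.
So 1 goes to M.

M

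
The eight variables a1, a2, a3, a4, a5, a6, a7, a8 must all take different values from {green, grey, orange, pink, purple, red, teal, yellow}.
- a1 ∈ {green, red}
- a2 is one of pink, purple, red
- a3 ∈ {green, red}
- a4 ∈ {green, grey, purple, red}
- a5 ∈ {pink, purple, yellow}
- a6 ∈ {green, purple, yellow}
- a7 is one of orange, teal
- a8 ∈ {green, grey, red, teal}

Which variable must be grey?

a4

The 8 variables draw from only 8 values {green, grey, orange, pink, purple, red, teal, yellow}, so each is used; only a7 can be orange, hence a7 = orange.
The 7 still-open variables draw from only 7 values {green, grey, pink, purple, red, teal, yellow}, so each is used; only a8 can be teal, hence a8 = teal.
The 6 still-open variables draw from only 6 values {green, grey, pink, purple, red, yellow}, so each is used; only a4 can be grey, hence a4 = grey.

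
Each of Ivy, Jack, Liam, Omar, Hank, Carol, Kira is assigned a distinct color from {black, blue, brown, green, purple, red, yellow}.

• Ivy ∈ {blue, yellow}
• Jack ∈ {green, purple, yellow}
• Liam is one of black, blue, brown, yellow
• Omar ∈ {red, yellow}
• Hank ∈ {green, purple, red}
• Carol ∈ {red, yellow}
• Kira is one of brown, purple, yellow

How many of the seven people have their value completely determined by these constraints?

The 7 variables draw from only 7 values {black, blue, brown, green, purple, red, yellow}, so each is used; only Liam can be black, hence Liam = black.
Among the 6 still-open variables, blue fits only Ivy (and all 6 values in {blue, brown, green, purple, red, yellow} must be used), so Ivy = blue.
Among the 5 still-open variables, brown fits only Kira (and all 5 values in {brown, green, purple, red, yellow} must be used), so Kira = brown.
The 2 variables Omar and Carol are confined to {red, yellow}, which locks those values in; drop them from Jack, Hank.
Determined: Ivy=blue, Liam=black, Kira=brown. The other people each still have more than one consistent value. That makes 3.

3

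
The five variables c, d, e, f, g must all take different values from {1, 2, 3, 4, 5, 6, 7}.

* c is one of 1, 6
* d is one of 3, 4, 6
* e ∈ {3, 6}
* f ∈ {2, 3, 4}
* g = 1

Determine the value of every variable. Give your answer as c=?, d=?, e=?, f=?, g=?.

c=6, d=4, e=3, f=2, g=1

g's domain is down to {1}, so g = 1. Strike 1 from c.
c must be 6 (only option left). Strike 6 from d, e.
e has just one choice, so e = 3. Eliminate 3 elsewhere: d, f.
d must be 4 (only option left). Strike 4 from f.
f's domain is down to {2}, so f = 2.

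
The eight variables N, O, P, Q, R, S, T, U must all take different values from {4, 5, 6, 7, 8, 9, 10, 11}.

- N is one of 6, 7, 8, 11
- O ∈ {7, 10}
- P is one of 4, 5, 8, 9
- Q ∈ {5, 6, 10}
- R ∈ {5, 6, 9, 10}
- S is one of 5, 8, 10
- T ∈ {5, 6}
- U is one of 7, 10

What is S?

8

The 8 variables draw from only 8 values {4, 5, 6, 7, 8, 9, 10, 11}, so each is used; only P can be 4, hence P = 4.
The 7 still-open variables together cover exactly {5, 6, 7, 8, 9, 10, 11} — 7 values for 7 variables — and 9 appears only in R's list, so R = 9.
The 6 still-open variables draw from only 6 values {5, 6, 7, 8, 10, 11}, so each is used; only N can be 11, hence N = 11.
The 5 still-open variables together cover exactly {5, 6, 7, 8, 10} — 5 values for 5 variables — and 8 appears only in S's list, so S = 8.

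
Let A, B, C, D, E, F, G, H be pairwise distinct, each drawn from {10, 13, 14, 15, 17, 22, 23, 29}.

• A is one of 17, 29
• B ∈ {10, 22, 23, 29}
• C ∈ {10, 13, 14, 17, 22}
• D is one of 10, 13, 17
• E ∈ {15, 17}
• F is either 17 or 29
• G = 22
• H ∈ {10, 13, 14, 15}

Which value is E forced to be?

15

G's domain is down to {22}, so G = 22. Strike 22 from B, C.
Among the 7 still-open variables, 23 fits only B (and all 7 values in {10, 13, 14, 15, 17, 23, 29} must be used), so B = 23.
A and F share exactly the 2 values {17, 29}; by pigeonhole those values go to them, so strike 17, 29 from C, D, E.
So E = 15.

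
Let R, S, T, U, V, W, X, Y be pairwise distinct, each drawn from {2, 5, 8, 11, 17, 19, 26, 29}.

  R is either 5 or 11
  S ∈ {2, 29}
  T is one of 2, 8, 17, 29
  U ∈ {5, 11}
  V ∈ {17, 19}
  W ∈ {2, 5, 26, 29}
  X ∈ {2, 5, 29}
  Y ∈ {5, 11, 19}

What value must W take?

The 8 variables draw from only 8 values {2, 5, 8, 11, 17, 19, 26, 29}, so each is used; only T can be 8, hence T = 8.
The 7 still-open variables together cover exactly {2, 5, 11, 17, 19, 26, 29} — 7 values for 7 variables — and 17 appears only in V's list, so V = 17.
Among the 6 still-open variables, 19 fits only Y (and all 6 values in {2, 5, 11, 19, 26, 29} must be used), so Y = 19.
Among the 5 still-open variables, 26 fits only W (and all 5 values in {2, 5, 11, 26, 29} must be used), so W = 26.

26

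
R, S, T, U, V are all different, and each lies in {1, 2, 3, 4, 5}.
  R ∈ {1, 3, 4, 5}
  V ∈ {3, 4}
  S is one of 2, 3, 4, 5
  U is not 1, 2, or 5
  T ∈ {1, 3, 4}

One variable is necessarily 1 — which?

The 5 variables together cover exactly {1, 2, 3, 4, 5} — 5 values for 5 variables — and 2 appears only in S's list, so S = 2.
The 4 still-open variables together cover exactly {1, 3, 4, 5} — 4 values for 4 variables — and 5 appears only in R's list, so R = 5.
Among the 3 still-open variables, 1 fits only T (and all 3 values in {1, 3, 4} must be used), so T = 1.

T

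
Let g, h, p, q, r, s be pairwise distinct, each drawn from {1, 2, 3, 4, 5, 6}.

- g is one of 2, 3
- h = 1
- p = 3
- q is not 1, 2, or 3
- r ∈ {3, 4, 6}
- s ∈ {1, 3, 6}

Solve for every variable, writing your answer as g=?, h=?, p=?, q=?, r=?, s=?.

h must be 1 (only option left). So s can't be 1.
That leaves p = 3. Eliminate 3 elsewhere: g, r, s.
s has just one choice, so s = 6. Strike 6 from q, r.
g has just one choice, so g = 2.
r has just one choice, so r = 4. So q can't be 4.
That leaves q = 5.

g=2, h=1, p=3, q=5, r=4, s=6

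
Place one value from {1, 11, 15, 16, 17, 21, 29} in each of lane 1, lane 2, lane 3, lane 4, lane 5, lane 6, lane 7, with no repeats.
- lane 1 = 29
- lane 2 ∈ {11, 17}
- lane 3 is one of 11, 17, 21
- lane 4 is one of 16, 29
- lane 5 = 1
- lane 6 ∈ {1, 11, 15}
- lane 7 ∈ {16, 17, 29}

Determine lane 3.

21

lane 1 has just one choice, so lane 1 = 29. So lane 4, lane 7 can't be 29.
That leaves lane 4 = 16. Eliminate 16 elsewhere: lane 7.
lane 5 has just one choice, so lane 5 = 1. Strike 1 from lane 6.
lane 7 has just one choice, so lane 7 = 17. Strike 17 from lane 2, lane 3.
lane 2's domain is down to {11}, so lane 2 = 11. So lane 3, lane 6 can't be 11.
So lane 3 = 21.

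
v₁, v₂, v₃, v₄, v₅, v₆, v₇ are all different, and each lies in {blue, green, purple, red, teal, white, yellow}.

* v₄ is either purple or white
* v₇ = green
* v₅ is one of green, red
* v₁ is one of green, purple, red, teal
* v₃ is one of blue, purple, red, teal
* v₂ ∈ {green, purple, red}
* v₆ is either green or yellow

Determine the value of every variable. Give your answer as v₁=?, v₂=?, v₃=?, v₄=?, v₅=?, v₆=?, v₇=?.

v₁=teal, v₂=purple, v₃=blue, v₄=white, v₅=red, v₆=yellow, v₇=green

v₇'s domain is down to {green}, so v₇ = green. Eliminate green elsewhere: v₁, v₂, v₅, v₆.
v₅ has just one choice, so v₅ = red. Remove red from v₁, v₂, v₃.
v₆ must be yellow (only option left).
v₂ has just one choice, so v₂ = purple. So v₁, v₃, v₄ can't be purple.
v₄ has just one choice, so v₄ = white.
That leaves v₁ = teal. Strike teal from v₃.
v₃ must be blue (only option left).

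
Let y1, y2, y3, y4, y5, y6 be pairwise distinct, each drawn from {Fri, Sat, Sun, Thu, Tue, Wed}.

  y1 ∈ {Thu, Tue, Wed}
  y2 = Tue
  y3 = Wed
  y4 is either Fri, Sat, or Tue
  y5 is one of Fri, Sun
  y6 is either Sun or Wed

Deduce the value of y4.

y2 must be Tue (only option left). Eliminate Tue elsewhere: y1, y4.
y3 must be Wed (only option left). Strike Wed from y1, y6.
y6 must be Sun (only option left). So y5 can't be Sun.
y1's domain is down to {Thu}, so y1 = Thu.
That leaves y5 = Fri. Strike Fri from y4.
So y4 = Sat.

Sat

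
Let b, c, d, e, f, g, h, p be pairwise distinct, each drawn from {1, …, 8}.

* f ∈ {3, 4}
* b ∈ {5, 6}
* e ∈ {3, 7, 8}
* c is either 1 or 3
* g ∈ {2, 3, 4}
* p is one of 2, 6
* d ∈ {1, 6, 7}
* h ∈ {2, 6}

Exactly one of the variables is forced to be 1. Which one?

c

The 8 variables draw from only 8 values {1, 2, 3, 4, 5, 6, 7, 8}, so each is used; only b can be 5, hence b = 5.
The 7 still-open variables together cover exactly {1, 2, 3, 4, 6, 7, 8} — 7 values for 7 variables — and 8 appears only in e's list, so e = 8.
The 6 still-open variables together cover exactly {1, 2, 3, 4, 6, 7} — 6 values for 6 variables — and 7 appears only in d's list, so d = 7.
Among the 5 still-open variables, 1 fits only c (and all 5 values in {1, 2, 3, 4, 6} must be used), so c = 1.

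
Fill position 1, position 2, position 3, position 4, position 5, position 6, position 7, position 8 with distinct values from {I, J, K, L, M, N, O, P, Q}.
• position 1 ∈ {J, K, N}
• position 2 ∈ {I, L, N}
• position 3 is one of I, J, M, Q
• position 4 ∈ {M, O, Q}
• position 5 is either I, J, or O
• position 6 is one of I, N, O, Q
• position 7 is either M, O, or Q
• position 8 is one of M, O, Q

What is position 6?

The 8 variables together cover exactly {I, J, K, L, M, N, O, Q} — 8 values for 8 variables — and K appears only in position 1's list, so position 1 = K.
The 7 still-open variables draw from only 7 values {I, J, L, M, N, O, Q}, so each is used; only position 2 can be L, hence position 2 = L.
The 6 still-open variables draw from only 6 values {I, J, M, N, O, Q}, so each is used; only position 6 can be N, hence position 6 = N.

N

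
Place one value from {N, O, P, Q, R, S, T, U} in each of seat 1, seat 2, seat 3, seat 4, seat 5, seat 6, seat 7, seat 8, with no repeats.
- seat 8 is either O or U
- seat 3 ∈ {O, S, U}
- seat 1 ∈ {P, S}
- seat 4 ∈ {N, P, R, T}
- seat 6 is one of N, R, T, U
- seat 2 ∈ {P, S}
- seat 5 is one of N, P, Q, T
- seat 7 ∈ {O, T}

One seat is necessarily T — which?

seat 7

Among the 8 variables, Q fits only seat 5 (and all 8 values in {N, O, P, Q, R, S, T, U} must be used), so seat 5 = Q.
seat 1 and seat 2 between them cover only {P, S} — a naked pair. Remove those values from seat 3, seat 4.
The 2 variables seat 3 and seat 8 are confined to {O, U}, which locks those values in; drop them from seat 6, seat 7.
So T goes to seat 7.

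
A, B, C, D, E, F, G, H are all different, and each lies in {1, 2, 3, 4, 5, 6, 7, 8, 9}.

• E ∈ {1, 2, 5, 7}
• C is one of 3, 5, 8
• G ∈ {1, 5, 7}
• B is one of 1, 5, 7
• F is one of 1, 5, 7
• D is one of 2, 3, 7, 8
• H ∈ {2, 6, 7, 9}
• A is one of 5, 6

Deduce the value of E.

2

The 8 variables draw from only 8 values {1, 2, 3, 5, 6, 7, 8, 9}, so each is used; only H can be 9, hence H = 9.
The 7 still-open variables draw from only 7 values {1, 2, 3, 5, 6, 7, 8}, so each is used; only A can be 6, hence A = 6.
B, F, G share exactly the 3 values {1, 5, 7}; by pigeonhole those values go to them, so strike 1, 5, 7 from C, D, E.
So E = 2.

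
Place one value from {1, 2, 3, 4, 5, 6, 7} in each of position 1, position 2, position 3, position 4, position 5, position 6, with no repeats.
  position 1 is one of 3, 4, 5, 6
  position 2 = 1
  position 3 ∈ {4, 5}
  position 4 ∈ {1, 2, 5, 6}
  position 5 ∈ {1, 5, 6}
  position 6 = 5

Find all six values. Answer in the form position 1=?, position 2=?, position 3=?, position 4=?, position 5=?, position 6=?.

position 1=3, position 2=1, position 3=4, position 4=2, position 5=6, position 6=5

position 2's domain is down to {1}, so position 2 = 1. Remove 1 from position 4, position 5.
position 6 must be 5 (only option left). So position 1, position 3, position 4, position 5 can't be 5.
That leaves position 3 = 4. Eliminate 4 elsewhere: position 1.
That leaves position 5 = 6. Strike 6 from position 1, position 4.
position 1 must be 3 (only option left).
position 4 must be 2 (only option left).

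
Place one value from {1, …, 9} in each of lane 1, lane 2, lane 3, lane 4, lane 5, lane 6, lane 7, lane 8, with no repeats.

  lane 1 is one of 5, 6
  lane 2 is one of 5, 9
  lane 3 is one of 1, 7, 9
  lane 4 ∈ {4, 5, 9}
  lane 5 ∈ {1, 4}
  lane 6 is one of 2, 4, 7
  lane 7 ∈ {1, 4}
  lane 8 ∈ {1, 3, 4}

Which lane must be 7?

The 8 variables draw from only 8 values {1, 2, 3, 4, 5, 6, 7, 9}, so each is used; only lane 6 can be 2, hence lane 6 = 2.
Among the 7 still-open variables, 3 fits only lane 8 (and all 7 values in {1, 3, 4, 5, 6, 7, 9} must be used), so lane 8 = 3.
Among the 6 still-open variables, 6 fits only lane 1 (and all 6 values in {1, 4, 5, 6, 7, 9} must be used), so lane 1 = 6.
The 5 still-open variables draw from only 5 values {1, 4, 5, 7, 9}, so each is used; only lane 3 can be 7, hence lane 3 = 7.

lane 3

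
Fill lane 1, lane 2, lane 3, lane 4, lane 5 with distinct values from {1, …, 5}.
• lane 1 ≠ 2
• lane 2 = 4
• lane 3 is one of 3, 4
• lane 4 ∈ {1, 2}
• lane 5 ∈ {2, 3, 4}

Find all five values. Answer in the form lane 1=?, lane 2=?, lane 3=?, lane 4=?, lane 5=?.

lane 2 has just one choice, so lane 2 = 4. Remove 4 from lane 1, lane 3, lane 5.
lane 3's domain is down to {3}, so lane 3 = 3. Strike 3 from lane 1, lane 5.
lane 5 must be 2 (only option left). So lane 4 can't be 2.
lane 4 must be 1 (only option left). Remove 1 from lane 1.
lane 1's domain is down to {5}, so lane 1 = 5.

lane 1=5, lane 2=4, lane 3=3, lane 4=1, lane 5=2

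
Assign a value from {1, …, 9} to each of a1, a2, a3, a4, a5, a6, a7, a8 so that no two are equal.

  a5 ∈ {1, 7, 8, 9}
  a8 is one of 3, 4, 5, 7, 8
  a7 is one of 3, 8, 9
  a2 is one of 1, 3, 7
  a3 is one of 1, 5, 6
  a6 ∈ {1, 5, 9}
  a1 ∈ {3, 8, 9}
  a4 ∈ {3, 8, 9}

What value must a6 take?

5

Among the 8 variables, 4 fits only a8 (and all 8 values in {1, 3, 4, 5, 6, 7, 8, 9} must be used), so a8 = 4.
The 7 still-open variables draw from only 7 values {1, 3, 5, 6, 7, 8, 9}, so each is used; only a3 can be 6, hence a3 = 6.
Among the 6 still-open variables, 5 fits only a6 (and all 6 values in {1, 3, 5, 7, 8, 9} must be used), so a6 = 5.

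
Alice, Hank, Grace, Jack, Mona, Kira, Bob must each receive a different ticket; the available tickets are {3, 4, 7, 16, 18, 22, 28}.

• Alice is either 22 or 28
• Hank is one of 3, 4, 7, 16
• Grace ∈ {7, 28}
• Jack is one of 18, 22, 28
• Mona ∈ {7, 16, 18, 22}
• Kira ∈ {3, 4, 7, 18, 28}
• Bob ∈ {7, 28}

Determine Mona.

16

Grace and Bob between them cover only {7, 28} — a naked pair. Remove those values from Alice, Hank, Jack, Mona, Kira.
Alice must be 22 (only option left). So Jack, Mona can't be 22.
Jack's domain is down to {18}, so Jack = 18. Eliminate 18 elsewhere: Mona, Kira.
So Mona = 16.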